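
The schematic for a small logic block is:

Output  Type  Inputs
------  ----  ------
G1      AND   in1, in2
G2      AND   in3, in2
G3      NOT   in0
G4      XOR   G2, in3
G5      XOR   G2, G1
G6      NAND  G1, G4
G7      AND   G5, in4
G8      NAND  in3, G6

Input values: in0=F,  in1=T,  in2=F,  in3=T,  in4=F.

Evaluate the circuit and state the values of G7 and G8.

G7 = F  G8 = F

G1 = in1 AND in2 = T AND F = F
G2 = in3 AND in2 = T AND F = F
G4 = G2 XOR in3 = F XOR T = T
G5 = G2 XOR G1 = F XOR F = F
G6 = G1 NAND G4 = F NAND T = T
G7 = G5 AND in4 = F AND F = F
G8 = in3 NAND G6 = T NAND T = F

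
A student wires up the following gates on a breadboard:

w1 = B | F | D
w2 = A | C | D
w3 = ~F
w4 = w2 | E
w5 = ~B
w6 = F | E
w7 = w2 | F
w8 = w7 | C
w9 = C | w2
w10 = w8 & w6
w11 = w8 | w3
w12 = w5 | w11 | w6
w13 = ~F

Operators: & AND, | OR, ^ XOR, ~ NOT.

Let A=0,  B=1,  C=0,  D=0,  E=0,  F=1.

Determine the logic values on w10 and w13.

w10 = 1  w13 = 0

w2 = A OR C OR D = 0 OR 0 OR 0 = 0
w6 = F OR E = 1 OR 0 = 1
w7 = w2 OR F = 0 OR 1 = 1
w8 = w7 OR C = 1 OR 0 = 1
w10 = w8 AND w6 = 1 AND 1 = 1
w13 = NOT F = NOT 1 = 0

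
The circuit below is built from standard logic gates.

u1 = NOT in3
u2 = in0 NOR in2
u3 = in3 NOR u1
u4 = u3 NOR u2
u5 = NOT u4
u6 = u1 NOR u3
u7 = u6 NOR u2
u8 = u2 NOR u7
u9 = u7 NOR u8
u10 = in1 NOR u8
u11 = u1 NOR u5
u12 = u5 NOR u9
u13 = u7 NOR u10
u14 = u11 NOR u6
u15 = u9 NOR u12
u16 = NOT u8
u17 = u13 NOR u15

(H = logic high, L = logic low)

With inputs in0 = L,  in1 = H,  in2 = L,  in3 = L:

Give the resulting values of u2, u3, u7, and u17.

u2 = H  u3 = L  u7 = L  u17 = L

u1 = NOT in3 = NOT L = H
u2 = in0 NOR in2 = L NOR L = H
u3 = in3 NOR u1 = L NOR H = L
u4 = u3 NOR u2 = L NOR H = L
u5 = NOT u4 = NOT L = H
u6 = u1 NOR u3 = H NOR L = L
u7 = u6 NOR u2 = L NOR H = L
u8 = u2 NOR u7 = H NOR L = L
u9 = u7 NOR u8 = L NOR L = H
u10 = in1 NOR u8 = H NOR L = L
u12 = u5 NOR u9 = H NOR H = L
u13 = u7 NOR u10 = L NOR L = H
u15 = u9 NOR u12 = H NOR L = L
u17 = u13 NOR u15 = H NOR L = L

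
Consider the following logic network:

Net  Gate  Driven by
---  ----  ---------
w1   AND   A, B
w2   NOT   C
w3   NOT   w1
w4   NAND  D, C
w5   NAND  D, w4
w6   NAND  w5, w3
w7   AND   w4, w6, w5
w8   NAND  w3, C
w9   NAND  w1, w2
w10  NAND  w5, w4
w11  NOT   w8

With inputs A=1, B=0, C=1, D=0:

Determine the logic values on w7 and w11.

w7 = 0, w11 = 1

w1 = A AND B = 1 AND 0 = 0
w3 = NOT w1 = NOT 0 = 1
w4 = D NAND C = 0 NAND 1 = 1
w5 = D NAND w4 = 0 NAND 1 = 1
w6 = w5 NAND w3 = 1 NAND 1 = 0
w7 = w4 AND w6 AND w5 = 1 AND 0 AND 1 = 0
w8 = w3 NAND C = 1 NAND 1 = 0
w11 = NOT w8 = NOT 0 = 1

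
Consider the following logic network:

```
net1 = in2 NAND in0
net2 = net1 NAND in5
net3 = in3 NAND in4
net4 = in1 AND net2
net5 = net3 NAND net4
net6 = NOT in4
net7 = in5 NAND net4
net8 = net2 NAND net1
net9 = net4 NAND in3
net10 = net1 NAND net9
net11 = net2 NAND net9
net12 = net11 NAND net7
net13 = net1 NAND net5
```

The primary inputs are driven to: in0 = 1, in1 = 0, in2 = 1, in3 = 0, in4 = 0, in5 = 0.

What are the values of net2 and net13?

net1 = in2 NAND in0 = 1 NAND 1 = 0
net2 = net1 NAND in5 = 0 NAND 0 = 1
net3 = in3 NAND in4 = 0 NAND 0 = 1
net4 = in1 AND net2 = 0 AND 1 = 0
net5 = net3 NAND net4 = 1 NAND 0 = 1
net13 = net1 NAND net5 = 0 NAND 1 = 1

net2 = 1; net13 = 1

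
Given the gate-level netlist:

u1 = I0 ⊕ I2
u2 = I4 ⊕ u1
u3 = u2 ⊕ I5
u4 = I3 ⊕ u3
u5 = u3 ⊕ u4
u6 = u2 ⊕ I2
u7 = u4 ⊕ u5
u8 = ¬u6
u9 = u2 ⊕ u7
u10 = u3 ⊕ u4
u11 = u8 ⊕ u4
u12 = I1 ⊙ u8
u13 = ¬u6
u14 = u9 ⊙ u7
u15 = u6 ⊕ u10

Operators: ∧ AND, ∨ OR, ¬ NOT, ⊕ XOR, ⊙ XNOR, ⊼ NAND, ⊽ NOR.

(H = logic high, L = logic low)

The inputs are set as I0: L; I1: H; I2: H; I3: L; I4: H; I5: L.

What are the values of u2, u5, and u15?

u2 = L; u5 = L; u15 = H

u1 = I0 XOR I2 = L XOR H = H
u2 = I4 XOR u1 = H XOR H = L
u3 = u2 XOR I5 = L XOR L = L
u4 = I3 XOR u3 = L XOR L = L
u5 = u3 XOR u4 = L XOR L = L
u6 = u2 XOR I2 = L XOR H = H
u10 = u3 XOR u4 = L XOR L = L
u15 = u6 XOR u10 = H XOR L = H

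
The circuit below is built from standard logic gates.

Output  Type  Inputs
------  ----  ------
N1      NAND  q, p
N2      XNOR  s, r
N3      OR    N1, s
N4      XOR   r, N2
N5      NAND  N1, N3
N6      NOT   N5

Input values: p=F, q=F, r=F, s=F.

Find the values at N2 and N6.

N1 = q NAND p = F NAND F = T
N2 = s XNOR r = F XNOR F = T
N3 = N1 OR s = T OR F = T
N5 = N1 NAND N3 = T NAND T = F
N6 = NOT N5 = NOT F = T

N2 = T, N6 = T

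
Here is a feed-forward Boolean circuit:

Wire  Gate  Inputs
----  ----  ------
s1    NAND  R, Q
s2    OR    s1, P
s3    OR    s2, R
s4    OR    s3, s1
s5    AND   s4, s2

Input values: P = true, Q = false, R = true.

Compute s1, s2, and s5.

s1 = R NAND Q = true NAND false = true
s2 = s1 OR P = true OR true = true
s3 = s2 OR R = true OR true = true
s4 = s3 OR s1 = true OR true = true
s5 = s4 AND s2 = true AND true = true

s1 = true  s2 = true  s5 = true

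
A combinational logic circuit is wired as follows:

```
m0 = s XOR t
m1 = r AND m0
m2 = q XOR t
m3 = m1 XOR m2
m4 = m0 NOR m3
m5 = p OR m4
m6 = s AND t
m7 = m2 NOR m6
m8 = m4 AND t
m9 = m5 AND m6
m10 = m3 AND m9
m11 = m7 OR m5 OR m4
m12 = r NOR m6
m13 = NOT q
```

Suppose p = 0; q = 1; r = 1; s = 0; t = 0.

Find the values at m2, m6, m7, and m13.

m2 = 1  m6 = 0  m7 = 0  m13 = 0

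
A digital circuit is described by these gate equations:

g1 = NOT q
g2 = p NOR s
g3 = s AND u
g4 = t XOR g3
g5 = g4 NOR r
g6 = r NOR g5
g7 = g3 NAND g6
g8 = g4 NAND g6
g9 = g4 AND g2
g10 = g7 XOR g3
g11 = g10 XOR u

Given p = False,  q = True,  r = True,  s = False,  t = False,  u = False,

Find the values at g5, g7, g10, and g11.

g5 = False, g7 = True, g10 = True, g11 = True

g3 = s AND u = False AND False = False
g4 = t XOR g3 = False XOR False = False
g5 = g4 NOR r = False NOR True = False
g6 = r NOR g5 = True NOR False = False
g7 = g3 NAND g6 = False NAND False = True
g10 = g7 XOR g3 = True XOR False = True
g11 = g10 XOR u = True XOR False = True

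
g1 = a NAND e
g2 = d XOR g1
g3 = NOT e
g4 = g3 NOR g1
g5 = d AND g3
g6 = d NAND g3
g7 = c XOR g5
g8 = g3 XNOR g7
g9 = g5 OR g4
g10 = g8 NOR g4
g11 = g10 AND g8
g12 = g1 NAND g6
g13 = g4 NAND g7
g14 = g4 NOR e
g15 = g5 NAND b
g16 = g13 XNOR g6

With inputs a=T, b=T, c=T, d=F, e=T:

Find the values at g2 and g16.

g2 = F, g16 = F

g1 = a NAND e = T NAND T = F
g2 = d XOR g1 = F XOR F = F
g3 = NOT e = NOT T = F
g4 = g3 NOR g1 = F NOR F = T
g5 = d AND g3 = F AND F = F
g6 = d NAND g3 = F NAND F = T
g7 = c XOR g5 = T XOR F = T
g13 = g4 NAND g7 = T NAND T = F
g16 = g13 XNOR g6 = F XNOR T = F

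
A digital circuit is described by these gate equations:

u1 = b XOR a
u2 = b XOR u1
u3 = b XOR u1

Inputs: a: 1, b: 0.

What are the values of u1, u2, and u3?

u1 = 1; u2 = 1; u3 = 1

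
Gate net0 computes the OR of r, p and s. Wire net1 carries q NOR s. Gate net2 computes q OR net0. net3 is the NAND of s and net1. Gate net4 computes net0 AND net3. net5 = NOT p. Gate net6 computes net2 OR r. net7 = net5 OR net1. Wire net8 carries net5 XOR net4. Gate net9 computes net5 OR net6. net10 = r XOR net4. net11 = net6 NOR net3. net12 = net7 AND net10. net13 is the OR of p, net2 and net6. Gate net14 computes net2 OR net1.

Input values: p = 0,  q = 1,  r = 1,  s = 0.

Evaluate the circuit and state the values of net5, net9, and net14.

net0 = r OR p OR s = 1 OR 0 OR 0 = 1
net1 = q NOR s = 1 NOR 0 = 0
net2 = q OR net0 = 1 OR 1 = 1
net5 = NOT p = NOT 0 = 1
net6 = net2 OR r = 1 OR 1 = 1
net9 = net5 OR net6 = 1 OR 1 = 1
net14 = net2 OR net1 = 1 OR 0 = 1

net5 = 1  net9 = 1  net14 = 1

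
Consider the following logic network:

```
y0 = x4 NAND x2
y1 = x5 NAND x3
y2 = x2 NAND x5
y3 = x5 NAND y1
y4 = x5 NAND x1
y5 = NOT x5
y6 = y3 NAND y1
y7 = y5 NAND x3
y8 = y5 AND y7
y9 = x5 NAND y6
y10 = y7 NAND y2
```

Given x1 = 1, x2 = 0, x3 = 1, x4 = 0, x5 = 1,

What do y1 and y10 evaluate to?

y1 = x5 NAND x3 = 1 NAND 1 = 0
y2 = x2 NAND x5 = 0 NAND 1 = 1
y5 = NOT x5 = NOT 1 = 0
y7 = y5 NAND x3 = 0 NAND 1 = 1
y10 = y7 NAND y2 = 1 NAND 1 = 0

y1 = 0  y10 = 0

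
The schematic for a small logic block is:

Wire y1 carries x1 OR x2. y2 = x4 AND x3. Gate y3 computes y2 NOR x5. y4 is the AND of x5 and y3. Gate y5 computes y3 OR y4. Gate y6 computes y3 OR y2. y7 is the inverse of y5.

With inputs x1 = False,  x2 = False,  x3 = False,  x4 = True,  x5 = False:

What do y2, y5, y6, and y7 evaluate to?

y2 = False; y5 = True; y6 = True; y7 = False

y2 = x4 AND x3 = True AND False = False
y3 = y2 NOR x5 = False NOR False = True
y4 = x5 AND y3 = False AND True = False
y5 = y3 OR y4 = True OR False = True
y6 = y3 OR y2 = True OR False = True
y7 = NOT y5 = NOT True = False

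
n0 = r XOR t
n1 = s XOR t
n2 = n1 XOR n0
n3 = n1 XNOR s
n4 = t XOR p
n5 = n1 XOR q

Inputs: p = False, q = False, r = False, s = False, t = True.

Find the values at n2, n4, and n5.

n0 = r XOR t = False XOR True = True
n1 = s XOR t = False XOR True = True
n2 = n1 XOR n0 = True XOR True = False
n4 = t XOR p = True XOR False = True
n5 = n1 XOR q = True XOR False = True

n2 = False; n4 = True; n5 = True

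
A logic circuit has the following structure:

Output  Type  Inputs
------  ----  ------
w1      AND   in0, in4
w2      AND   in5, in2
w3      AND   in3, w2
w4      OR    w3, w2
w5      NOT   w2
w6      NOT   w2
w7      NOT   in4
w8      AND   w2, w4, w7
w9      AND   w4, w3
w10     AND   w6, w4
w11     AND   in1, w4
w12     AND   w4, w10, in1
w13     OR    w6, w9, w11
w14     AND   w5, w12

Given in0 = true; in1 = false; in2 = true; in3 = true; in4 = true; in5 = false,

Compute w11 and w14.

w11 = false, w14 = false

w2 = in5 AND in2 = false AND true = false
w3 = in3 AND w2 = true AND false = false
w4 = w3 OR w2 = false OR false = false
w5 = NOT w2 = NOT false = true
w6 = NOT w2 = NOT false = true
w10 = w6 AND w4 = true AND false = false
w11 = in1 AND w4 = false AND false = false
w12 = w4 AND w10 AND in1 = false AND false AND false = false
w14 = w5 AND w12 = true AND false = false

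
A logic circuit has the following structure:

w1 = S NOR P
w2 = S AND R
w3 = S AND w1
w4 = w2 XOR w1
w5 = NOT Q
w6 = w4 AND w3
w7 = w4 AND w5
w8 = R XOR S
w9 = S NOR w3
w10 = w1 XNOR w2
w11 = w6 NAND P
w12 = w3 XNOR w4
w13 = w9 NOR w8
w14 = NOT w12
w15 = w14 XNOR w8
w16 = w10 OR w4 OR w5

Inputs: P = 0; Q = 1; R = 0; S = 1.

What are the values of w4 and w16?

w4 = 0; w16 = 1

w1 = S NOR P = 1 NOR 0 = 0
w2 = S AND R = 1 AND 0 = 0
w4 = w2 XOR w1 = 0 XOR 0 = 0
w5 = NOT Q = NOT 1 = 0
w10 = w1 XNOR w2 = 0 XNOR 0 = 1
w16 = w10 OR w4 OR w5 = 1 OR 0 OR 0 = 1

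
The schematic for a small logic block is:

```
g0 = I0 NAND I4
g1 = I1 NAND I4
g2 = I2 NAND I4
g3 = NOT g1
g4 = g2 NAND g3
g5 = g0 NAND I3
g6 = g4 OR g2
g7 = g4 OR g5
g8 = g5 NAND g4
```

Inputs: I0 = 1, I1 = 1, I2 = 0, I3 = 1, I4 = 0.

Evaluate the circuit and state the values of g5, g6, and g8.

g0 = I0 NAND I4 = 1 NAND 0 = 1
g1 = I1 NAND I4 = 1 NAND 0 = 1
g2 = I2 NAND I4 = 0 NAND 0 = 1
g3 = NOT g1 = NOT 1 = 0
g4 = g2 NAND g3 = 1 NAND 0 = 1
g5 = g0 NAND I3 = 1 NAND 1 = 0
g6 = g4 OR g2 = 1 OR 1 = 1
g8 = g5 NAND g4 = 0 NAND 1 = 1

g5 = 0, g6 = 1, g8 = 1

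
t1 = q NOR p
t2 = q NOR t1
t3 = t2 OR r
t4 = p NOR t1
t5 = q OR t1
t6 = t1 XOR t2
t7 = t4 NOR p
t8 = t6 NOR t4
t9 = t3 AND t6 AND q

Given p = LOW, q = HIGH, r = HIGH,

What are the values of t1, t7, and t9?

t1 = q NOR p = HIGH NOR LOW = LOW
t2 = q NOR t1 = HIGH NOR LOW = LOW
t3 = t2 OR r = LOW OR HIGH = HIGH
t4 = p NOR t1 = LOW NOR LOW = HIGH
t6 = t1 XOR t2 = LOW XOR LOW = LOW
t7 = t4 NOR p = HIGH NOR LOW = LOW
t9 = t3 AND t6 AND q = HIGH AND LOW AND HIGH = LOW

t1 = LOW, t7 = LOW, t9 = LOW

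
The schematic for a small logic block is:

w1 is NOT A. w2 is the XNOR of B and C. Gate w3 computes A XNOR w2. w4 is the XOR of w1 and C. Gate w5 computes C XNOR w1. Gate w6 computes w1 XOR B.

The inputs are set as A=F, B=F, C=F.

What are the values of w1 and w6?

w1 = NOT A = NOT F = T
w6 = w1 XOR B = T XOR F = T

w1 = T  w6 = T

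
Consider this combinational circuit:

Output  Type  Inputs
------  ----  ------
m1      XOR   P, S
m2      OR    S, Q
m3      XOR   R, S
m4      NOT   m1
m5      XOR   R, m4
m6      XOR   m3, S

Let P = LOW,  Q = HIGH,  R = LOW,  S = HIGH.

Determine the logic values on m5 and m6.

m1 = P XOR S = LOW XOR HIGH = HIGH
m3 = R XOR S = LOW XOR HIGH = HIGH
m4 = NOT m1 = NOT HIGH = LOW
m5 = R XOR m4 = LOW XOR LOW = LOW
m6 = m3 XOR S = HIGH XOR HIGH = LOW

m5 = LOW; m6 = LOW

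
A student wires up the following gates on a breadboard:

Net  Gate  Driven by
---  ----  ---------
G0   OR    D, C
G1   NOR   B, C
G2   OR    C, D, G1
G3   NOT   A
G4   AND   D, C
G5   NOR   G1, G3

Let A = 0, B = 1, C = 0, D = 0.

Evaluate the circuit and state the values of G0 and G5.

G0 = D OR C = 0 OR 0 = 0
G1 = B NOR C = 1 NOR 0 = 0
G3 = NOT A = NOT 0 = 1
G5 = G1 NOR G3 = 0 NOR 1 = 0

G0 = 0, G5 = 0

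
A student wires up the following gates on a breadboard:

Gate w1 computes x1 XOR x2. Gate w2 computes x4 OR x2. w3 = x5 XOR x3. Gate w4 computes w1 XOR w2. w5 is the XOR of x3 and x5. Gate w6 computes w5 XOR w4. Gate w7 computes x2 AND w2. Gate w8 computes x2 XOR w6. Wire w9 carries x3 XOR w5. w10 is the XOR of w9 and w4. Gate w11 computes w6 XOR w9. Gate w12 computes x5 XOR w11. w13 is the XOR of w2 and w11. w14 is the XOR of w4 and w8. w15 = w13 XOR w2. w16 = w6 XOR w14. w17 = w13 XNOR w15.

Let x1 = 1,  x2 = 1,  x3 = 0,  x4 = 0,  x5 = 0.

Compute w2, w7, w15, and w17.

w2 = 1, w7 = 1, w15 = 1, w17 = 0

w1 = x1 XOR x2 = 1 XOR 1 = 0
w2 = x4 OR x2 = 0 OR 1 = 1
w4 = w1 XOR w2 = 0 XOR 1 = 1
w5 = x3 XOR x5 = 0 XOR 0 = 0
w6 = w5 XOR w4 = 0 XOR 1 = 1
w7 = x2 AND w2 = 1 AND 1 = 1
w9 = x3 XOR w5 = 0 XOR 0 = 0
w11 = w6 XOR w9 = 1 XOR 0 = 1
w13 = w2 XOR w11 = 1 XOR 1 = 0
w15 = w13 XOR w2 = 0 XOR 1 = 1
w17 = w13 XNOR w15 = 0 XNOR 1 = 0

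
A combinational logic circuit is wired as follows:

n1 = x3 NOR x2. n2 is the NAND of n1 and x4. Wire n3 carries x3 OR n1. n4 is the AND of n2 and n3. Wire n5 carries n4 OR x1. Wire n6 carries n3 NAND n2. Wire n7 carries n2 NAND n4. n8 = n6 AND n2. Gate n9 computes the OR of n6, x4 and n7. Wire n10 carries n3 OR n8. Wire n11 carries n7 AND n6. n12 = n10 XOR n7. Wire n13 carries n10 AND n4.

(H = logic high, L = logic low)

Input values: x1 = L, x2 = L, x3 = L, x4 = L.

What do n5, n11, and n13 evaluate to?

n5 = H  n11 = L  n13 = H

n1 = x3 NOR x2 = L NOR L = H
n2 = n1 NAND x4 = H NAND L = H
n3 = x3 OR n1 = L OR H = H
n4 = n2 AND n3 = H AND H = H
n5 = n4 OR x1 = H OR L = H
n6 = n3 NAND n2 = H NAND H = L
n7 = n2 NAND n4 = H NAND H = L
n8 = n6 AND n2 = L AND H = L
n10 = n3 OR n8 = H OR L = H
n11 = n7 AND n6 = L AND L = L
n13 = n10 AND n4 = H AND H = H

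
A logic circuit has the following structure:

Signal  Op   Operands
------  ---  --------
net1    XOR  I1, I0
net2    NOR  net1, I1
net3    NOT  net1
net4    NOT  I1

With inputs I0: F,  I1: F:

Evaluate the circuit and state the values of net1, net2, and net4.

net1 = F; net2 = T; net4 = T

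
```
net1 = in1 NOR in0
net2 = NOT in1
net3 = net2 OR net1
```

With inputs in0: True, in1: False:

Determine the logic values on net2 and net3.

net2 = True  net3 = True

net1 = in1 NOR in0 = False NOR True = False
net2 = NOT in1 = NOT False = True
net3 = net2 OR net1 = True OR False = True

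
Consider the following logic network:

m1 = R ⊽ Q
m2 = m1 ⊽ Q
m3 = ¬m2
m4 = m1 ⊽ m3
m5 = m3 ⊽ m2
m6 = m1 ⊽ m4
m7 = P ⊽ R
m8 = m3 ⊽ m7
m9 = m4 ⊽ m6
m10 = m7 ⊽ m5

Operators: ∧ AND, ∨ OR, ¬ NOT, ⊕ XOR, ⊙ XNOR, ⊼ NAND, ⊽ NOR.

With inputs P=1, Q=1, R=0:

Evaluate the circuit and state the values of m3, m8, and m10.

m3 = 1, m8 = 0, m10 = 1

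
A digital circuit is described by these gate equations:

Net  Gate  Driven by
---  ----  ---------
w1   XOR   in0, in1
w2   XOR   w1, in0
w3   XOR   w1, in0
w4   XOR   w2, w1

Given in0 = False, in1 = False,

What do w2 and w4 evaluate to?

w2 = False  w4 = False

w1 = in0 XOR in1 = False XOR False = False
w2 = w1 XOR in0 = False XOR False = False
w4 = w2 XOR w1 = False XOR False = False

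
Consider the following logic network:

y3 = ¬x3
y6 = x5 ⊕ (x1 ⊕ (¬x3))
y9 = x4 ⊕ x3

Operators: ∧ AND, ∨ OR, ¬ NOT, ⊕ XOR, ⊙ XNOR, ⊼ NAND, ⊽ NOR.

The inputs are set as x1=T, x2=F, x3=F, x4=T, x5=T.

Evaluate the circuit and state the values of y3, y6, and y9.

y3 = ¬F = T
y6 = T ⊕ (T ⊕ (¬F)) = T
y9 = T ⊕ F = T

y3 = T  y6 = T  y9 = T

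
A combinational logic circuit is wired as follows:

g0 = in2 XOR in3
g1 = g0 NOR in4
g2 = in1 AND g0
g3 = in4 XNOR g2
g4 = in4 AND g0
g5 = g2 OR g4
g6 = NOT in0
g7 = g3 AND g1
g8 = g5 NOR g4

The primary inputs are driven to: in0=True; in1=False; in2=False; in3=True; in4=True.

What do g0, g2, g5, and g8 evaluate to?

g0 = True  g2 = False  g5 = True  g8 = False

g0 = in2 XOR in3 = False XOR True = True
g2 = in1 AND g0 = False AND True = False
g4 = in4 AND g0 = True AND True = True
g5 = g2 OR g4 = False OR True = True
g8 = g5 NOR g4 = True NOR True = False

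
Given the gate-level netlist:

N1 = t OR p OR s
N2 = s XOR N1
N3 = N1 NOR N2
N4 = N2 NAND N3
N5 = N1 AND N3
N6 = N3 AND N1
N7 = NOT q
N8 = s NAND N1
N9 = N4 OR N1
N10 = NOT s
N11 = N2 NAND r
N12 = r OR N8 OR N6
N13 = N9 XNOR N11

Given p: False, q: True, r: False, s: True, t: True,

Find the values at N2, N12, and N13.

N2 = False, N12 = False, N13 = True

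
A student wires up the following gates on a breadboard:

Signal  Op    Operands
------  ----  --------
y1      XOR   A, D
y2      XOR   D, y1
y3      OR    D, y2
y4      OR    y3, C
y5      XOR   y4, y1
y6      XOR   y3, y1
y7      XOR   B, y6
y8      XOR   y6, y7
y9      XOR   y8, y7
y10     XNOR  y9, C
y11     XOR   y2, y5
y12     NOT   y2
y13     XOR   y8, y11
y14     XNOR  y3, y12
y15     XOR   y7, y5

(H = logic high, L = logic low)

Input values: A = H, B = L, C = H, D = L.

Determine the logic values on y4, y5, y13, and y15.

y1 = A XOR D = H XOR L = H
y2 = D XOR y1 = L XOR H = H
y3 = D OR y2 = L OR H = H
y4 = y3 OR C = H OR H = H
y5 = y4 XOR y1 = H XOR H = L
y6 = y3 XOR y1 = H XOR H = L
y7 = B XOR y6 = L XOR L = L
y8 = y6 XOR y7 = L XOR L = L
y11 = y2 XOR y5 = H XOR L = H
y13 = y8 XOR y11 = L XOR H = H
y15 = y7 XOR y5 = L XOR L = L

y4 = H, y5 = L, y13 = H, y15 = L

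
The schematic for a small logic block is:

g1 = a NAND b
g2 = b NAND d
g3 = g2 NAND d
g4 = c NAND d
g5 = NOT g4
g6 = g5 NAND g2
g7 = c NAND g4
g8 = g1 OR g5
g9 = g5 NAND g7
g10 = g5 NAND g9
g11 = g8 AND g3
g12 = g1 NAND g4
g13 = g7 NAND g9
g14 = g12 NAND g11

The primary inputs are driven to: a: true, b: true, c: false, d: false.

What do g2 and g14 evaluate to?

g1 = a NAND b = true NAND true = false
g2 = b NAND d = true NAND false = true
g3 = g2 NAND d = true NAND false = true
g4 = c NAND d = false NAND false = true
g5 = NOT g4 = NOT true = false
g8 = g1 OR g5 = false OR false = false
g11 = g8 AND g3 = false AND true = false
g12 = g1 NAND g4 = false NAND true = true
g14 = g12 NAND g11 = true NAND false = true

g2 = true; g14 = true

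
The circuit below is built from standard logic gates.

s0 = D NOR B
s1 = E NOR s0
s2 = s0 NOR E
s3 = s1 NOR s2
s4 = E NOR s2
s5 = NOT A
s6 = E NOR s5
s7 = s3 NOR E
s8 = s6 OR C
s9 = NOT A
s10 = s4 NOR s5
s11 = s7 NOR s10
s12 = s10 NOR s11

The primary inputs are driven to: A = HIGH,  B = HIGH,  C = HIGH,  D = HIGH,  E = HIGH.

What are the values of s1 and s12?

s0 = D NOR B = HIGH NOR HIGH = LOW
s1 = E NOR s0 = HIGH NOR LOW = LOW
s2 = s0 NOR E = LOW NOR HIGH = LOW
s3 = s1 NOR s2 = LOW NOR LOW = HIGH
s4 = E NOR s2 = HIGH NOR LOW = LOW
s5 = NOT A = NOT HIGH = LOW
s7 = s3 NOR E = HIGH NOR HIGH = LOW
s10 = s4 NOR s5 = LOW NOR LOW = HIGH
s11 = s7 NOR s10 = LOW NOR HIGH = LOW
s12 = s10 NOR s11 = HIGH NOR LOW = LOW

s1 = LOW  s12 = LOW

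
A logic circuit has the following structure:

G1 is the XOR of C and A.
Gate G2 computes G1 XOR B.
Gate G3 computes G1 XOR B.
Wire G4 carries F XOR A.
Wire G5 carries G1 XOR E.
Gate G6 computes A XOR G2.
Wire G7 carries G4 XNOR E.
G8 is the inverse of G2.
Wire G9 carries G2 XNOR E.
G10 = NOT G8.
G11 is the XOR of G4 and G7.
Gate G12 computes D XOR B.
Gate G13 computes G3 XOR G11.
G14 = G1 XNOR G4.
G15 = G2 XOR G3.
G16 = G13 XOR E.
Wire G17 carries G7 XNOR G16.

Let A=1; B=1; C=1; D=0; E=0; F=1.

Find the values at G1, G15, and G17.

G1 = 0; G15 = 0; G17 = 0

G1 = C XOR A = 1 XOR 1 = 0
G2 = G1 XOR B = 0 XOR 1 = 1
G3 = G1 XOR B = 0 XOR 1 = 1
G4 = F XOR A = 1 XOR 1 = 0
G7 = G4 XNOR E = 0 XNOR 0 = 1
G11 = G4 XOR G7 = 0 XOR 1 = 1
G13 = G3 XOR G11 = 1 XOR 1 = 0
G15 = G2 XOR G3 = 1 XOR 1 = 0
G16 = G13 XOR E = 0 XOR 0 = 0
G17 = G7 XNOR G16 = 1 XNOR 0 = 0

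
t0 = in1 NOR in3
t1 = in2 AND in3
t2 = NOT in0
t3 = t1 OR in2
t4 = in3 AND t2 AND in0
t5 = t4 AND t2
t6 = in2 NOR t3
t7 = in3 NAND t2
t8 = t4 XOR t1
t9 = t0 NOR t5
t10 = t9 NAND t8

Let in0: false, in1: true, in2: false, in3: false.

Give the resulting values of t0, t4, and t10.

t0 = false, t4 = false, t10 = true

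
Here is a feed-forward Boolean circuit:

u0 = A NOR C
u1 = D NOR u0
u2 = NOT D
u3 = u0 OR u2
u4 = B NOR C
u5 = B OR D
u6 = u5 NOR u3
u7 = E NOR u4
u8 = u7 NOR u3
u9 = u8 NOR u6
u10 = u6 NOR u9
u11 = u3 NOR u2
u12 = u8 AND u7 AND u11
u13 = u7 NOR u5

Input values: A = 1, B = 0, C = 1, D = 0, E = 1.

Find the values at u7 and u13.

u7 = 0; u13 = 1

u4 = B NOR C = 0 NOR 1 = 0
u5 = B OR D = 0 OR 0 = 0
u7 = E NOR u4 = 1 NOR 0 = 0
u13 = u7 NOR u5 = 0 NOR 0 = 1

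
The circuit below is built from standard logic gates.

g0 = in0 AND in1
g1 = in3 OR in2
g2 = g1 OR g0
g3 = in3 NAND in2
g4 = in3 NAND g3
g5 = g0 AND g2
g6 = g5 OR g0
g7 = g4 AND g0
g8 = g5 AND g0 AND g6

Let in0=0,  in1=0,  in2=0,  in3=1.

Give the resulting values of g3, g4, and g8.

g3 = 1, g4 = 0, g8 = 0

g0 = in0 AND in1 = 0 AND 0 = 0
g1 = in3 OR in2 = 1 OR 0 = 1
g2 = g1 OR g0 = 1 OR 0 = 1
g3 = in3 NAND in2 = 1 NAND 0 = 1
g4 = in3 NAND g3 = 1 NAND 1 = 0
g5 = g0 AND g2 = 0 AND 1 = 0
g6 = g5 OR g0 = 0 OR 0 = 0
g8 = g5 AND g0 AND g6 = 0 AND 0 AND 0 = 0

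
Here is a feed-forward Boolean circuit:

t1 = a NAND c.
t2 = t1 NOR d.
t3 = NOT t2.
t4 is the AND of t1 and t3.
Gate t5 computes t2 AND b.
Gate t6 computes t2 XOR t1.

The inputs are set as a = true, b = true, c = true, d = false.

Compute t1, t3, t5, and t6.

t1 = false; t3 = false; t5 = true; t6 = true

t1 = a NAND c = true NAND true = false
t2 = t1 NOR d = false NOR false = true
t3 = NOT t2 = NOT true = false
t5 = t2 AND b = true AND true = true
t6 = t2 XOR t1 = true XOR false = true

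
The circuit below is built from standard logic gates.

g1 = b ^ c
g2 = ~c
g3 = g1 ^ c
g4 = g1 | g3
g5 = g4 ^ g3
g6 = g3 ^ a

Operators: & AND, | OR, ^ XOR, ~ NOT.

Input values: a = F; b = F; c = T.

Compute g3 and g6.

g3 = F, g6 = F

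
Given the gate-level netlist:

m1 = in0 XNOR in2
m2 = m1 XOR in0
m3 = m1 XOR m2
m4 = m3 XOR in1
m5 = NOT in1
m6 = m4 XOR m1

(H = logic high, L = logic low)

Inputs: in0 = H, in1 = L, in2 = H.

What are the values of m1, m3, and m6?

m1 = in0 XNOR in2 = H XNOR H = H
m2 = m1 XOR in0 = H XOR H = L
m3 = m1 XOR m2 = H XOR L = H
m4 = m3 XOR in1 = H XOR L = H
m6 = m4 XOR m1 = H XOR H = L

m1 = H, m3 = H, m6 = L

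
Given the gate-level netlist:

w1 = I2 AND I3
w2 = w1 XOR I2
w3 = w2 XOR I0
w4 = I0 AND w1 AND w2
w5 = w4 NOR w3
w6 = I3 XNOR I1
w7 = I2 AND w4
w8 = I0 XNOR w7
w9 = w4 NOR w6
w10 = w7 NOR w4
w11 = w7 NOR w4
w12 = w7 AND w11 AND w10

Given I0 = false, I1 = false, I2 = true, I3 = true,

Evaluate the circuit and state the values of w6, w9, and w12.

w1 = I2 AND I3 = true AND true = true
w2 = w1 XOR I2 = true XOR true = false
w4 = I0 AND w1 AND w2 = false AND true AND false = false
w6 = I3 XNOR I1 = true XNOR false = false
w7 = I2 AND w4 = true AND false = false
w9 = w4 NOR w6 = false NOR false = true
w10 = w7 NOR w4 = false NOR false = true
w11 = w7 NOR w4 = false NOR false = true
w12 = w7 AND w11 AND w10 = false AND true AND true = false

w6 = false; w9 = true; w12 = false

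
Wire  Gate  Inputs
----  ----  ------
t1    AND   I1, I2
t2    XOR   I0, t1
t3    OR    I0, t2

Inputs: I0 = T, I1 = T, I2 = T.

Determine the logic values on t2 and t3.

t1 = I1 AND I2 = T AND T = T
t2 = I0 XOR t1 = T XOR T = F
t3 = I0 OR t2 = T OR F = T

t2 = F, t3 = T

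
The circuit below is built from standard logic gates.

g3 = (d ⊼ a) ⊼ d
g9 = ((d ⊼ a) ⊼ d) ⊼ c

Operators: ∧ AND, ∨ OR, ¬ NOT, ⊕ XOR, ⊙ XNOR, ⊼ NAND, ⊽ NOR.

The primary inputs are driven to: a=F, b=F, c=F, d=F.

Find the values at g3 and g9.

g3 = (F ⊼ F) ⊼ F = T
g9 = ((F ⊼ F) ⊼ F) ⊼ F = T

g3 = T, g9 = T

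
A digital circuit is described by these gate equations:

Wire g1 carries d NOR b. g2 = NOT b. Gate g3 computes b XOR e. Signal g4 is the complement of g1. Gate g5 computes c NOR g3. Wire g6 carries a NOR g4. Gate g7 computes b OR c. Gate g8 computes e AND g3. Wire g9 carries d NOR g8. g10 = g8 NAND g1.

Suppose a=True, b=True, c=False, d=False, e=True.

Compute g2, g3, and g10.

g1 = d NOR b = False NOR True = False
g2 = NOT b = NOT True = False
g3 = b XOR e = True XOR True = False
g8 = e AND g3 = True AND False = False
g10 = g8 NAND g1 = False NAND False = True

g2 = False, g3 = False, g10 = True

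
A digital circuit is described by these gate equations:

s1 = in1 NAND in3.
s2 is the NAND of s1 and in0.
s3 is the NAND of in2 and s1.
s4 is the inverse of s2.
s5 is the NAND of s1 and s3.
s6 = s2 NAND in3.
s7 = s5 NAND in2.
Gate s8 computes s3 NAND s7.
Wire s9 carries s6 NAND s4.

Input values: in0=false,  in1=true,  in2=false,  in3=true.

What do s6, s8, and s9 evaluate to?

s6 = false; s8 = false; s9 = true

s1 = in1 NAND in3 = true NAND true = false
s2 = s1 NAND in0 = false NAND false = true
s3 = in2 NAND s1 = false NAND false = true
s4 = NOT s2 = NOT true = false
s5 = s1 NAND s3 = false NAND true = true
s6 = s2 NAND in3 = true NAND true = false
s7 = s5 NAND in2 = true NAND false = true
s8 = s3 NAND s7 = true NAND true = false
s9 = s6 NAND s4 = false NAND false = true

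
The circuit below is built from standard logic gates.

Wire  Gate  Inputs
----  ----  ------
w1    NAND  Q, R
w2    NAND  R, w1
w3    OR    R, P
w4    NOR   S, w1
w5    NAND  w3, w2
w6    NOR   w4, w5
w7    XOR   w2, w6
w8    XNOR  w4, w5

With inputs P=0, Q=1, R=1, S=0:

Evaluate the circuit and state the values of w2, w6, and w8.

w2 = 1; w6 = 0; w8 = 0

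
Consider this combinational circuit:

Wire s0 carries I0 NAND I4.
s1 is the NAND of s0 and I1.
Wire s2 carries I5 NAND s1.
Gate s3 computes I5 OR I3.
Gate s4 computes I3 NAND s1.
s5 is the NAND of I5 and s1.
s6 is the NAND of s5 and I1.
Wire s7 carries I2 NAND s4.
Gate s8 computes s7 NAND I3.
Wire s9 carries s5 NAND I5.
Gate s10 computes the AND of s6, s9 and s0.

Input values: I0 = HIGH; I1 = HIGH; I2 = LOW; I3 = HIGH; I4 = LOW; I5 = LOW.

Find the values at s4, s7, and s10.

s0 = I0 NAND I4 = HIGH NAND LOW = HIGH
s1 = s0 NAND I1 = HIGH NAND HIGH = LOW
s4 = I3 NAND s1 = HIGH NAND LOW = HIGH
s5 = I5 NAND s1 = LOW NAND LOW = HIGH
s6 = s5 NAND I1 = HIGH NAND HIGH = LOW
s7 = I2 NAND s4 = LOW NAND HIGH = HIGH
s9 = s5 NAND I5 = HIGH NAND LOW = HIGH
s10 = s6 AND s9 AND s0 = LOW AND HIGH AND HIGH = LOW

s4 = HIGH, s7 = HIGH, s10 = LOW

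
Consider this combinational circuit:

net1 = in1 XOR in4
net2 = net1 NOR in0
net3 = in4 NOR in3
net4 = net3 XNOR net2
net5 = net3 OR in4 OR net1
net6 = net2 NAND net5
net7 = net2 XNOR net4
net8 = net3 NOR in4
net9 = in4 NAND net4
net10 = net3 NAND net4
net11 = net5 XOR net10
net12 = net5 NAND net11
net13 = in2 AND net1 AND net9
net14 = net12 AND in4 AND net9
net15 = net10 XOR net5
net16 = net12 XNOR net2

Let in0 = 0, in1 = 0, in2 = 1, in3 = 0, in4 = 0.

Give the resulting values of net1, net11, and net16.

net1 = 0, net11 = 1, net16 = 0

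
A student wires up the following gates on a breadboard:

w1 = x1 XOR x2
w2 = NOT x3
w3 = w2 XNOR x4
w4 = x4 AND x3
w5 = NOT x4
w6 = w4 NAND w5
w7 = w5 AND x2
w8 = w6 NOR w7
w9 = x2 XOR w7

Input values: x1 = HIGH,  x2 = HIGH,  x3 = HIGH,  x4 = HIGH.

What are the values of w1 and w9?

w1 = LOW; w9 = HIGH

w1 = x1 XOR x2 = HIGH XOR HIGH = LOW
w5 = NOT x4 = NOT HIGH = LOW
w7 = w5 AND x2 = LOW AND HIGH = LOW
w9 = x2 XOR w7 = HIGH XOR LOW = HIGH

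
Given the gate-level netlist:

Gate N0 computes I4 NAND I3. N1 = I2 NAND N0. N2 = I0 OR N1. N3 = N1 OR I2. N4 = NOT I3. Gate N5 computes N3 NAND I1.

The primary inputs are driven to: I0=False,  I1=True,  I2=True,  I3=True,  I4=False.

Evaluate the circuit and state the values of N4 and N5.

N0 = I4 NAND I3 = False NAND True = True
N1 = I2 NAND N0 = True NAND True = False
N3 = N1 OR I2 = False OR True = True
N4 = NOT I3 = NOT True = False
N5 = N3 NAND I1 = True NAND True = False

N4 = False, N5 = False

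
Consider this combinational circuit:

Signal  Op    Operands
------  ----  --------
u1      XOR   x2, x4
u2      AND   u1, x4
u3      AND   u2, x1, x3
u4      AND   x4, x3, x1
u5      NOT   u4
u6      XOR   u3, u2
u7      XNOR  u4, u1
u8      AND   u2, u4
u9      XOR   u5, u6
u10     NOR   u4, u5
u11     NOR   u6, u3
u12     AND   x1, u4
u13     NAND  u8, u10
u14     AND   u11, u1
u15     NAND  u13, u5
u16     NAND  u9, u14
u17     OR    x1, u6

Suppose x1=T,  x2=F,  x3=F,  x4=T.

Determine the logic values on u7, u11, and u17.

u7 = F, u11 = F, u17 = T

u1 = x2 XOR x4 = F XOR T = T
u2 = u1 AND x4 = T AND T = T
u3 = u2 AND x1 AND x3 = T AND T AND F = F
u4 = x4 AND x3 AND x1 = T AND F AND T = F
u6 = u3 XOR u2 = F XOR T = T
u7 = u4 XNOR u1 = F XNOR T = F
u11 = u6 NOR u3 = T NOR F = F
u17 = x1 OR u6 = T OR T = T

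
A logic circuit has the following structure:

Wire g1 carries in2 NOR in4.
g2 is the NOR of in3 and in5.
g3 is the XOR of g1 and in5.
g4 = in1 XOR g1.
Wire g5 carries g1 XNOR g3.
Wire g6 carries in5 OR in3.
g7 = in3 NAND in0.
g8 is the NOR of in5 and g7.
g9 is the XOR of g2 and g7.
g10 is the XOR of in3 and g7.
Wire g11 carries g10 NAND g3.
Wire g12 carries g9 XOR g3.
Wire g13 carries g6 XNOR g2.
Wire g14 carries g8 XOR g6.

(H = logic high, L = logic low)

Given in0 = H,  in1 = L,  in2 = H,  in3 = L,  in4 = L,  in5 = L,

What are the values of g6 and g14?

g6 = L; g14 = L

g6 = in5 OR in3 = L OR L = L
g7 = in3 NAND in0 = L NAND H = H
g8 = in5 NOR g7 = L NOR H = L
g14 = g8 XOR g6 = L XOR L = L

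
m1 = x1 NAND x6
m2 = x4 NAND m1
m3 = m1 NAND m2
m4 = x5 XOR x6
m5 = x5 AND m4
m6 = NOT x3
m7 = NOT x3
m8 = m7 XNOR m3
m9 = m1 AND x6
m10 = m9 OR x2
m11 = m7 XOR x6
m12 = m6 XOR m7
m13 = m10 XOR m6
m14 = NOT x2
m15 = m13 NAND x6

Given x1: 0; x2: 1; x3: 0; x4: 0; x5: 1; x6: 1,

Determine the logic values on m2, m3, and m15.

m1 = x1 NAND x6 = 0 NAND 1 = 1
m2 = x4 NAND m1 = 0 NAND 1 = 1
m3 = m1 NAND m2 = 1 NAND 1 = 0
m6 = NOT x3 = NOT 0 = 1
m9 = m1 AND x6 = 1 AND 1 = 1
m10 = m9 OR x2 = 1 OR 1 = 1
m13 = m10 XOR m6 = 1 XOR 1 = 0
m15 = m13 NAND x6 = 0 NAND 1 = 1

m2 = 1  m3 = 0  m15 = 1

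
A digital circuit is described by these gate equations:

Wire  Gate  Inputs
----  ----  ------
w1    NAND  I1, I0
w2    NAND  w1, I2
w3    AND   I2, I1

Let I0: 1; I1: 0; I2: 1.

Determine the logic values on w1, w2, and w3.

w1 = 1, w2 = 0, w3 = 0

w1 = I1 NAND I0 = 0 NAND 1 = 1
w2 = w1 NAND I2 = 1 NAND 1 = 0
w3 = I2 AND I1 = 1 AND 0 = 0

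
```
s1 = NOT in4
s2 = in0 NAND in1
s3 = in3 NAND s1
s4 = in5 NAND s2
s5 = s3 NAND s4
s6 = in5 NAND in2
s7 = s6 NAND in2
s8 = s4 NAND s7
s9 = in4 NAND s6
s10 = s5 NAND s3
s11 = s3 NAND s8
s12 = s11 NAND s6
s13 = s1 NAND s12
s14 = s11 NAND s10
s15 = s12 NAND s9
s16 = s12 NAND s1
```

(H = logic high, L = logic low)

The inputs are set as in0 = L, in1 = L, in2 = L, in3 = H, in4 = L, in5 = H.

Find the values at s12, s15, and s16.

s12 = L, s15 = H, s16 = H

s1 = NOT in4 = NOT L = H
s2 = in0 NAND in1 = L NAND L = H
s3 = in3 NAND s1 = H NAND H = L
s4 = in5 NAND s2 = H NAND H = L
s6 = in5 NAND in2 = H NAND L = H
s7 = s6 NAND in2 = H NAND L = H
s8 = s4 NAND s7 = L NAND H = H
s9 = in4 NAND s6 = L NAND H = H
s11 = s3 NAND s8 = L NAND H = H
s12 = s11 NAND s6 = H NAND H = L
s15 = s12 NAND s9 = L NAND H = H
s16 = s12 NAND s1 = L NAND H = H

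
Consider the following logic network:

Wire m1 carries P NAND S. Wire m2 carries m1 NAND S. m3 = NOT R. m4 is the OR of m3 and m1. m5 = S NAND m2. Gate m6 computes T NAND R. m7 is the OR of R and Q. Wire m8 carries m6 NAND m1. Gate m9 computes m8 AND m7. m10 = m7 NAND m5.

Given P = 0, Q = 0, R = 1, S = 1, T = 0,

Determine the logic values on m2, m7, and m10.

m1 = P NAND S = 0 NAND 1 = 1
m2 = m1 NAND S = 1 NAND 1 = 0
m5 = S NAND m2 = 1 NAND 0 = 1
m7 = R OR Q = 1 OR 0 = 1
m10 = m7 NAND m5 = 1 NAND 1 = 0

m2 = 0, m7 = 1, m10 = 0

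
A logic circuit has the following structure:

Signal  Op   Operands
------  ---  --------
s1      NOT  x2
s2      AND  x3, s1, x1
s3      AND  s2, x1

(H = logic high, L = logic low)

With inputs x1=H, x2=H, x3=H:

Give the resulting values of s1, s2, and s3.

s1 = L; s2 = L; s3 = L

s1 = NOT x2 = NOT H = L
s2 = x3 AND s1 AND x1 = H AND L AND H = L
s3 = s2 AND x1 = L AND H = L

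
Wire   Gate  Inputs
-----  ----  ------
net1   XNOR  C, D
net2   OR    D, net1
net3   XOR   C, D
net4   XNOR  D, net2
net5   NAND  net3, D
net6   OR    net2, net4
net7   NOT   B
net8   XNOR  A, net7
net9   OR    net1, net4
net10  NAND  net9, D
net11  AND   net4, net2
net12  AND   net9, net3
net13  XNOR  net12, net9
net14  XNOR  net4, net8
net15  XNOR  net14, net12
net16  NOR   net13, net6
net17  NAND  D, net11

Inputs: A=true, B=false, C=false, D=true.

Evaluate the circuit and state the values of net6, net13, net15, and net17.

net6 = true  net13 = true  net15 = true  net17 = false

net1 = C XNOR D = false XNOR true = false
net2 = D OR net1 = true OR false = true
net3 = C XOR D = false XOR true = true
net4 = D XNOR net2 = true XNOR true = true
net6 = net2 OR net4 = true OR true = true
net7 = NOT B = NOT false = true
net8 = A XNOR net7 = true XNOR true = true
net9 = net1 OR net4 = false OR true = true
net11 = net4 AND net2 = true AND true = true
net12 = net9 AND net3 = true AND true = true
net13 = net12 XNOR net9 = true XNOR true = true
net14 = net4 XNOR net8 = true XNOR true = true
net15 = net14 XNOR net12 = true XNOR true = true
net17 = D NAND net11 = true NAND true = false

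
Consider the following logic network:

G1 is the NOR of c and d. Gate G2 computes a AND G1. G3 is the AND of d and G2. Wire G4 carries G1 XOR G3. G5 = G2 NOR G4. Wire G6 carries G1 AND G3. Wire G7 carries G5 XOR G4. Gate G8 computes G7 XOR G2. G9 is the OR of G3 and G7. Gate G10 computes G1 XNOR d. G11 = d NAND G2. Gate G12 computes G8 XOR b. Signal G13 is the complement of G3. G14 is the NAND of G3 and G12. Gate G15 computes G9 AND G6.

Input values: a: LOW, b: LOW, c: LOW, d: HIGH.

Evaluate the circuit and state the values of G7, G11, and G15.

G7 = HIGH, G11 = HIGH, G15 = LOW

G1 = c NOR d = LOW NOR HIGH = LOW
G2 = a AND G1 = LOW AND LOW = LOW
G3 = d AND G2 = HIGH AND LOW = LOW
G4 = G1 XOR G3 = LOW XOR LOW = LOW
G5 = G2 NOR G4 = LOW NOR LOW = HIGH
G6 = G1 AND G3 = LOW AND LOW = LOW
G7 = G5 XOR G4 = HIGH XOR LOW = HIGH
G9 = G3 OR G7 = LOW OR HIGH = HIGH
G11 = d NAND G2 = HIGH NAND LOW = HIGH
G15 = G9 AND G6 = HIGH AND LOW = LOW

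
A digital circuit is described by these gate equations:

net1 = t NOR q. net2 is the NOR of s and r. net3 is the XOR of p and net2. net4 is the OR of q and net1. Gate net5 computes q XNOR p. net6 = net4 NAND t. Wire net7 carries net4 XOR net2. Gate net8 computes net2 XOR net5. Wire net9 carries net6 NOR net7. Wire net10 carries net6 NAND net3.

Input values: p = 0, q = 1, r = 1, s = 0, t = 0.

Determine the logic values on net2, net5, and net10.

net2 = 0; net5 = 0; net10 = 1

net1 = t NOR q = 0 NOR 1 = 0
net2 = s NOR r = 0 NOR 1 = 0
net3 = p XOR net2 = 0 XOR 0 = 0
net4 = q OR net1 = 1 OR 0 = 1
net5 = q XNOR p = 1 XNOR 0 = 0
net6 = net4 NAND t = 1 NAND 0 = 1
net10 = net6 NAND net3 = 1 NAND 0 = 1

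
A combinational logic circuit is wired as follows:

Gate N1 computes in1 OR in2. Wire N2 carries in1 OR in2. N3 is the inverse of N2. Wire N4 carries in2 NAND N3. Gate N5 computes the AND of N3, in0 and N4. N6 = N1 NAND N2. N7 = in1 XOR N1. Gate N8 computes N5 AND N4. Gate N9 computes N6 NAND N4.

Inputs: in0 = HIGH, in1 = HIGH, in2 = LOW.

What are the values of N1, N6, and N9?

N1 = HIGH  N6 = LOW  N9 = HIGH

N1 = in1 OR in2 = HIGH OR LOW = HIGH
N2 = in1 OR in2 = HIGH OR LOW = HIGH
N3 = NOT N2 = NOT HIGH = LOW
N4 = in2 NAND N3 = LOW NAND LOW = HIGH
N6 = N1 NAND N2 = HIGH NAND HIGH = LOW
N9 = N6 NAND N4 = LOW NAND HIGH = HIGH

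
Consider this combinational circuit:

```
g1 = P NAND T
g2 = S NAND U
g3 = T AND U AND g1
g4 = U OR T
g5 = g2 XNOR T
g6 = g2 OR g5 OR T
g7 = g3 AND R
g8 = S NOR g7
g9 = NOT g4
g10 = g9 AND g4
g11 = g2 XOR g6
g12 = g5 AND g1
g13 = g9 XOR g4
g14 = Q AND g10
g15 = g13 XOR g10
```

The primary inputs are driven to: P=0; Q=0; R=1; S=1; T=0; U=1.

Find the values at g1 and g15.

g1 = 1, g15 = 1

g1 = P NAND T = 0 NAND 0 = 1
g4 = U OR T = 1 OR 0 = 1
g9 = NOT g4 = NOT 1 = 0
g10 = g9 AND g4 = 0 AND 1 = 0
g13 = g9 XOR g4 = 0 XOR 1 = 1
g15 = g13 XOR g10 = 1 XOR 0 = 1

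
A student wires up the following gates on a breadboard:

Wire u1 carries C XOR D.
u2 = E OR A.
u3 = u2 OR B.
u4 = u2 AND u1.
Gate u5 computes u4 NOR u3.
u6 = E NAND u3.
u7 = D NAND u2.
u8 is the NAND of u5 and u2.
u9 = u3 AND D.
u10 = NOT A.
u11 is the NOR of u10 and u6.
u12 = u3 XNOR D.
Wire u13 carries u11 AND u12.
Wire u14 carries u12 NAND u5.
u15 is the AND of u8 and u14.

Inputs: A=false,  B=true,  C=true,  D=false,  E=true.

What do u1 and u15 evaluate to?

u1 = C XOR D = true XOR false = true
u2 = E OR A = true OR false = true
u3 = u2 OR B = true OR true = true
u4 = u2 AND u1 = true AND true = true
u5 = u4 NOR u3 = true NOR true = false
u8 = u5 NAND u2 = false NAND true = true
u12 = u3 XNOR D = true XNOR false = false
u14 = u12 NAND u5 = false NAND false = true
u15 = u8 AND u14 = true AND true = true

u1 = true  u15 = true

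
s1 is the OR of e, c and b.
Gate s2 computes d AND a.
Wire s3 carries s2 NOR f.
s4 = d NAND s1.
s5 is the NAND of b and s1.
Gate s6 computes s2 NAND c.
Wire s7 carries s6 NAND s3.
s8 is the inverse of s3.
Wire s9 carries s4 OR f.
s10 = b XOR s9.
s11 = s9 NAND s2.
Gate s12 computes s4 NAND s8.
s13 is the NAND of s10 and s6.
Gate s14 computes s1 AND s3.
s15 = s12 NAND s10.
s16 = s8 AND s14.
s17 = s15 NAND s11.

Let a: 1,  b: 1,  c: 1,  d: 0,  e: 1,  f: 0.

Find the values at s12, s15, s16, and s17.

s1 = e OR c OR b = 1 OR 1 OR 1 = 1
s2 = d AND a = 0 AND 1 = 0
s3 = s2 NOR f = 0 NOR 0 = 1
s4 = d NAND s1 = 0 NAND 1 = 1
s8 = NOT s3 = NOT 1 = 0
s9 = s4 OR f = 1 OR 0 = 1
s10 = b XOR s9 = 1 XOR 1 = 0
s11 = s9 NAND s2 = 1 NAND 0 = 1
s12 = s4 NAND s8 = 1 NAND 0 = 1
s14 = s1 AND s3 = 1 AND 1 = 1
s15 = s12 NAND s10 = 1 NAND 0 = 1
s16 = s8 AND s14 = 0 AND 1 = 0
s17 = s15 NAND s11 = 1 NAND 1 = 0

s12 = 1; s15 = 1; s16 = 0; s17 = 0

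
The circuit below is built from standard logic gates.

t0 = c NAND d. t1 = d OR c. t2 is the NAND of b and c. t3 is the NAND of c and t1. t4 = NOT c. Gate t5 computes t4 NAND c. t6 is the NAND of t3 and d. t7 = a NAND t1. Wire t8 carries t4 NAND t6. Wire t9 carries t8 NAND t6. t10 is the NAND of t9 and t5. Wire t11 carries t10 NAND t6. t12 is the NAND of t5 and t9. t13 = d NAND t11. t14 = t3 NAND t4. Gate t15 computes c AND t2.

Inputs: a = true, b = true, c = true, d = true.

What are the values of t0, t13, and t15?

t0 = false  t13 = true  t15 = false

t0 = c NAND d = true NAND true = false
t1 = d OR c = true OR true = true
t2 = b NAND c = true NAND true = false
t3 = c NAND t1 = true NAND true = false
t4 = NOT c = NOT true = false
t5 = t4 NAND c = false NAND true = true
t6 = t3 NAND d = false NAND true = true
t8 = t4 NAND t6 = false NAND true = true
t9 = t8 NAND t6 = true NAND true = false
t10 = t9 NAND t5 = false NAND true = true
t11 = t10 NAND t6 = true NAND true = false
t13 = d NAND t11 = true NAND false = true
t15 = c AND t2 = true AND false = false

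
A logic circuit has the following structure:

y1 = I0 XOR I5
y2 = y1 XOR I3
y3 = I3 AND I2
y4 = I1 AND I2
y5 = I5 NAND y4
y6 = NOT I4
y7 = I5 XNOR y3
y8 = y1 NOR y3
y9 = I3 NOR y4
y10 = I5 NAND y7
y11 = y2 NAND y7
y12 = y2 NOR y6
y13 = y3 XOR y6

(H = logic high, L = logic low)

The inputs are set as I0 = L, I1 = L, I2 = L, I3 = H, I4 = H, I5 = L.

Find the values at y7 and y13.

y3 = I3 AND I2 = H AND L = L
y6 = NOT I4 = NOT H = L
y7 = I5 XNOR y3 = L XNOR L = H
y13 = y3 XOR y6 = L XOR L = L

y7 = H  y13 = L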